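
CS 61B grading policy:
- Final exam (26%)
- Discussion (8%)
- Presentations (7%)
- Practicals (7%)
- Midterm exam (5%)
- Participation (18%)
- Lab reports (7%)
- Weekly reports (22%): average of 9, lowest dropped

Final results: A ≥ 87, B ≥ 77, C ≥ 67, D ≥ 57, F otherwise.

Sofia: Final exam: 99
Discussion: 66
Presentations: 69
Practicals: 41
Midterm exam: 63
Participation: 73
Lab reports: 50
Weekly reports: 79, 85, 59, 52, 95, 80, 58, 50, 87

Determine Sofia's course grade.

C

Weekly reports: drop 50 → average of remaining 8 = 595/8 = 74.375
Weighted total:
  Final exam 99 × 0.26 = 25.74
  Discussion 66 × 0.08 = 5.28
  Presentations 69 × 0.07 = 4.83
  Practicals 41 × 0.07 = 2.87
  Midterm exam 63 × 0.05 = 3.15
  Participation 73 × 0.18 = 13.14
  Lab reports 50 × 0.07 = 3.5
  Weekly reports 74.375 × 0.22 = 16.3625
Sum = 74.8725
74.8725 is ≥ 67 and < 77 → C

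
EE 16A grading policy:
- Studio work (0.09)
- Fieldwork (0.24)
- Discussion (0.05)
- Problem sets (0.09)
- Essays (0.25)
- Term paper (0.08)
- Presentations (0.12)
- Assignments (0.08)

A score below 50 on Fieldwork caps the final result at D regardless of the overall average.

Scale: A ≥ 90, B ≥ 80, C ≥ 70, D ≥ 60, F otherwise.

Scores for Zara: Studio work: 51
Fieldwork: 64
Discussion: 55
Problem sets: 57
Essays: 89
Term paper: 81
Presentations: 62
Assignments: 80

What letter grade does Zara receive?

C

Fieldwork score 64 ≥ 50: minimum met.
Weighted total:
  Studio work 51 × 0.09 = 4.59
  Fieldwork 64 × 0.24 = 15.36
  Discussion 55 × 0.05 = 2.75
  Problem sets 57 × 0.09 = 5.13
  Essays 89 × 0.25 = 22.25
  Term paper 81 × 0.08 = 6.48
  Presentations 62 × 0.12 = 7.44
  Assignments 80 × 0.08 = 6.4
Sum = 70.4
70.4 is ≥ 70 and < 80 → C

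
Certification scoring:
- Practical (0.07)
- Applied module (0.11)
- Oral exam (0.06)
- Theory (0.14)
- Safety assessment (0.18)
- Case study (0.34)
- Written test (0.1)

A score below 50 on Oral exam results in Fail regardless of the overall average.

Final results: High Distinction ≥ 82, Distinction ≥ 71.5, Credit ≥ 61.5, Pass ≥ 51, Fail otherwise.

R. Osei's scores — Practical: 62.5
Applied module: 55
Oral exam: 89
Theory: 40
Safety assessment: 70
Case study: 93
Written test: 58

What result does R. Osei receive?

Oral exam score 89 ≥ 50: minimum met.
Weighted total:
  Practical 62.5 × 0.07 = 4.375
  Applied module 55 × 0.11 = 6.05
  Oral exam 89 × 0.06 = 5.34
  Theory 40 × 0.14 = 5.6
  Safety assessment 70 × 0.18 = 12.6
  Case study 93 × 0.34 = 31.62
  Written test 58 × 0.1 = 5.8
Sum = 71.385
71.385 is ≥ 61.5 and < 71.5 → Credit

Credit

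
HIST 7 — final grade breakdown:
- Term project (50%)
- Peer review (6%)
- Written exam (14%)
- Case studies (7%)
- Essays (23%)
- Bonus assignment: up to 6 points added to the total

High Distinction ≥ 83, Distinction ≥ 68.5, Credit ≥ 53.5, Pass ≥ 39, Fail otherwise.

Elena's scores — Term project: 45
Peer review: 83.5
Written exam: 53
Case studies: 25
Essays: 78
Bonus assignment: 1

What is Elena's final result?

Weighted total:
  Term project 45 × 0.5 = 22.5
  Peer review 83.5 × 0.06 = 5.01
  Written exam 53 × 0.14 = 7.42
  Case studies 25 × 0.07 = 1.75
  Essays 78 × 0.23 = 17.94
Sum = 54.62
Bonus assignment: 54.62 + 1 = 55.62
55.62 is ≥ 53.5 and < 68.5 → Credit

Credit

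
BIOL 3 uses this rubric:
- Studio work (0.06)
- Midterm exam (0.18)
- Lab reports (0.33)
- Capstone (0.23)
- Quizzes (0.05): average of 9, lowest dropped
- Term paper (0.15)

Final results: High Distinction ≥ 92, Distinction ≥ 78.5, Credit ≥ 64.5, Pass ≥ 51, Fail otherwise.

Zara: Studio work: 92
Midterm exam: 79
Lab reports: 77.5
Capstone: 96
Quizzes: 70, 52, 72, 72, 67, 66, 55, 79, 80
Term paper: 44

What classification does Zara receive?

Quizzes: drop 52 → average of remaining 8 = 561/8 = 70.125
Weighted total:
  Studio work 92 × 0.06 = 5.52
  Midterm exam 79 × 0.18 = 14.22
  Lab reports 77.5 × 0.33 = 25.575
  Capstone 96 × 0.23 = 22.08
  Quizzes 70.125 × 0.05 = 3.50625
  Term paper 44 × 0.15 = 6.6
Sum = 77.50125
77.50125 is ≥ 64.5 and < 78.5 → Credit

Credit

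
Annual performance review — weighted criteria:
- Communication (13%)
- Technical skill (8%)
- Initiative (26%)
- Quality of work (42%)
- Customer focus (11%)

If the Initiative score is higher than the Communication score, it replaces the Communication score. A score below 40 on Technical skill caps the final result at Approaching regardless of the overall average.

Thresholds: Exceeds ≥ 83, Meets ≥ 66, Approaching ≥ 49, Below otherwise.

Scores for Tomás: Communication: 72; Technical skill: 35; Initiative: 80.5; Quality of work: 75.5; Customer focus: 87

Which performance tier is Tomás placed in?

Initiative (80.5) > Communication (72), so Communication counts as 80.5.
Technical skill score 35 < 40: minimum not met.
Weighted total:
  Communication 80.5 × 0.13 = 10.465
  Technical skill 35 × 0.08 = 2.8
  Initiative 80.5 × 0.26 = 20.93
  Quality of work 75.5 × 0.42 = 31.71
  Customer focus 87 × 0.11 = 9.57
Sum = 75.475
75.475 would be Meets; cap at Approaching applies → Approaching.

Approaching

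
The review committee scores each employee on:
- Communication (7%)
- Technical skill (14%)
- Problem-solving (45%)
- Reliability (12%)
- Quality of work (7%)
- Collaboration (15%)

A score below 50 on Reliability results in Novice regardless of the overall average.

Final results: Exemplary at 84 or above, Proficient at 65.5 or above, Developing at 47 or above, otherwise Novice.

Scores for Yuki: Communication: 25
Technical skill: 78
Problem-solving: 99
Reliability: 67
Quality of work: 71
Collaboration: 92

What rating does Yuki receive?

Exemplary

Reliability score 67 ≥ 50: minimum met.
Weighted total:
  Communication 25 × 0.07 = 1.75
  Technical skill 78 × 0.14 = 10.92
  Problem-solving 99 × 0.45 = 44.55
  Reliability 67 × 0.12 = 8.04
  Quality of work 71 × 0.07 = 4.97
  Collaboration 92 × 0.15 = 13.8
Sum = 84.03
84.03 ≥ 84 → Exemplary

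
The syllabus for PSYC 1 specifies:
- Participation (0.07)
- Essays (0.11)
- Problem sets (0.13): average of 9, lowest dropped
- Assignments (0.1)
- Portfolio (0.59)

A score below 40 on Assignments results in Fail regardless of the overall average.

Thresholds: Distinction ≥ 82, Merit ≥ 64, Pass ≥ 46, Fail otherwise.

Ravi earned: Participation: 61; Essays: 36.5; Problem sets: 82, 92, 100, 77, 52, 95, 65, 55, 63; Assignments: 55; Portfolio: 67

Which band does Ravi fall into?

Problem sets: drop 52 → average of remaining 8 = 629/8 = 78.625
Assignments score 55 ≥ 40: minimum met.
Weighted total:
  Participation 61 × 0.07 = 4.27
  Essays 36.5 × 0.11 = 4.015
  Problem sets 78.625 × 0.13 = 10.22125
  Assignments 55 × 0.1 = 5.5
  Portfolio 67 × 0.59 = 39.53
Sum = 63.53625
63.53625 is ≥ 46 and < 64 → Pass

Pass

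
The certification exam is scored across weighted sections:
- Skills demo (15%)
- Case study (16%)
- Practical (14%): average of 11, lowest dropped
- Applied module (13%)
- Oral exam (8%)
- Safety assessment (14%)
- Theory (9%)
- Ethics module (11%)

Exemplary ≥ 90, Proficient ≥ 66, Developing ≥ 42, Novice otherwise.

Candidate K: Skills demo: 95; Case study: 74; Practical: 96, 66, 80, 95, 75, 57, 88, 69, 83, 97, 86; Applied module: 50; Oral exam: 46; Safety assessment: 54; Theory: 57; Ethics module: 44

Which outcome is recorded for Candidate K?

Developing

Practical: drop 57 → average of remaining 10 = 835/10 = 83.5
Weighted total:
  Skills demo 95 × 0.15 = 14.25
  Case study 74 × 0.16 = 11.84
  Practical 83.5 × 0.14 = 11.69
  Applied module 50 × 0.13 = 6.5
  Oral exam 46 × 0.08 = 3.68
  Safety assessment 54 × 0.14 = 7.56
  Theory 57 × 0.09 = 5.13
  Ethics module 44 × 0.11 = 4.84
Sum = 65.49
65.49 is ≥ 42 and < 66 → Developing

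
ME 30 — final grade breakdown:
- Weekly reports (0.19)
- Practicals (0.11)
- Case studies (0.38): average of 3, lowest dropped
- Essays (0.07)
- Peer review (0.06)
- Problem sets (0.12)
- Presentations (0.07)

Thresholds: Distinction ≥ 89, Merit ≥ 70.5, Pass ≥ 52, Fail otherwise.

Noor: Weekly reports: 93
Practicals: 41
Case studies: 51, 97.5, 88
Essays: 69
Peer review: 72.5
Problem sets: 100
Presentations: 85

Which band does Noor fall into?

Case studies: drop 51 → average of remaining 2 = 185.5/2 = 92.75
Weighted total:
  Weekly reports 93 × 0.19 = 17.67
  Practicals 41 × 0.11 = 4.51
  Case studies 92.75 × 0.38 = 35.245
  Essays 69 × 0.07 = 4.83
  Peer review 72.5 × 0.06 = 4.35
  Problem sets 100 × 0.12 = 12
  Presentations 85 × 0.07 = 5.95
Sum = 84.555
84.555 is ≥ 70.5 and < 89 → Merit

Merit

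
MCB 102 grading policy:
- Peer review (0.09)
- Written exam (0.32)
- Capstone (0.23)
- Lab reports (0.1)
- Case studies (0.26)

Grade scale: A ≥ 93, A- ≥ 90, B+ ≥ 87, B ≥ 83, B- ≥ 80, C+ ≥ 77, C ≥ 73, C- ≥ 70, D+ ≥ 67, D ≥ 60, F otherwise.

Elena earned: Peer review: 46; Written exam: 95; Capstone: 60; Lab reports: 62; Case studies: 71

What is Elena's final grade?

Weighted total:
  Peer review 46 × 0.09 = 4.14
  Written exam 95 × 0.32 = 30.4
  Capstone 60 × 0.23 = 13.8
  Lab reports 62 × 0.1 = 6.2
  Case studies 71 × 0.26 = 18.46
Sum = 73
73 is ≥ 73 and < 77 → C

C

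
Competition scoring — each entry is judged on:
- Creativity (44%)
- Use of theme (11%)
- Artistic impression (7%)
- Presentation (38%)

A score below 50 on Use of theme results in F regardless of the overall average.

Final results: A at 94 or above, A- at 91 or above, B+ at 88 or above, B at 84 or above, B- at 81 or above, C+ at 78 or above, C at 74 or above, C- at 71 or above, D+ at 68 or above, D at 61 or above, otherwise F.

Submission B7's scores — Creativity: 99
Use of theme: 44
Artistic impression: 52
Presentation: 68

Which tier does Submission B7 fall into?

F

Use of theme score 44 < 50: minimum not met.
Weighted total:
  Creativity 99 × 0.44 = 43.56
  Use of theme 44 × 0.11 = 4.84
  Artistic impression 52 × 0.07 = 3.64
  Presentation 68 × 0.38 = 25.84
Sum = 77.88
Because the Use of theme minimum was not met, the result is F.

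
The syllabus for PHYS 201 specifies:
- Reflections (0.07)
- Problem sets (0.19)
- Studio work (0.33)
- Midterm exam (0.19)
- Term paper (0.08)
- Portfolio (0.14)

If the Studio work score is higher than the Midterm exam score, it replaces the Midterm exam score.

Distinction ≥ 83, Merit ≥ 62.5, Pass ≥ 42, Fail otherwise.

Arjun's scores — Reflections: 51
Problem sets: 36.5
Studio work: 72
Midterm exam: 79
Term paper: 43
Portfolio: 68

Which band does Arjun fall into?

Pass

Studio work (72) ≤ Midterm exam (79), so Midterm exam stays at 79.
Weighted total:
  Reflections 51 × 0.07 = 3.57
  Problem sets 36.5 × 0.19 = 6.935
  Studio work 72 × 0.33 = 23.76
  Midterm exam 79 × 0.19 = 15.01
  Term paper 43 × 0.08 = 3.44
  Portfolio 68 × 0.14 = 9.52
Sum = 62.235
62.235 is ≥ 42 and < 62.5 → Pass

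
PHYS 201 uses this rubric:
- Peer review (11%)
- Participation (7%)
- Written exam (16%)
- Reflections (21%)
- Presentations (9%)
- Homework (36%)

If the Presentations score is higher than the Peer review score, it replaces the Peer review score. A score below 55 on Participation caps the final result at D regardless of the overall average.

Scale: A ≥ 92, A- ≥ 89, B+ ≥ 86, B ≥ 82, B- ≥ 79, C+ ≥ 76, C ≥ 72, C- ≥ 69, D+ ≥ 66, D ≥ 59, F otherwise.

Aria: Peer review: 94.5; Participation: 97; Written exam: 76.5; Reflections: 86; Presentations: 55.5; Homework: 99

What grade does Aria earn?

Presentations (55.5) ≤ Peer review (94.5), so Peer review stays at 94.5.
Participation score 97 ≥ 55: minimum met.
Weighted total:
  Peer review 94.5 × 0.11 = 10.395
  Participation 97 × 0.07 = 6.79
  Written exam 76.5 × 0.16 = 12.24
  Reflections 86 × 0.21 = 18.06
  Presentations 55.5 × 0.09 = 4.995
  Homework 99 × 0.36 = 35.64
Sum = 88.12
88.12 is ≥ 86 and < 89 → B+

B+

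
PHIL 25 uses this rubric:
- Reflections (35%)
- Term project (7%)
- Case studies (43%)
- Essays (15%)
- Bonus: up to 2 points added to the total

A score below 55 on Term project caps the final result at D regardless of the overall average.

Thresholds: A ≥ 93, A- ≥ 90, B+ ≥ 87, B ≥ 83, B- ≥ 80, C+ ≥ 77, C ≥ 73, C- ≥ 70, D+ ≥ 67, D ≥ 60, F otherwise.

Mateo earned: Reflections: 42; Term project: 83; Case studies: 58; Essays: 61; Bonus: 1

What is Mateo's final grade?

F

Term project score 83 ≥ 55: minimum met.
Weighted total:
  Reflections 42 × 0.35 = 14.7
  Term project 83 × 0.07 = 5.81
  Case studies 58 × 0.43 = 24.94
  Essays 61 × 0.15 = 9.15
Sum = 54.6
Bonus: 54.6 + 1 = 55.6
55.6 < 60 → F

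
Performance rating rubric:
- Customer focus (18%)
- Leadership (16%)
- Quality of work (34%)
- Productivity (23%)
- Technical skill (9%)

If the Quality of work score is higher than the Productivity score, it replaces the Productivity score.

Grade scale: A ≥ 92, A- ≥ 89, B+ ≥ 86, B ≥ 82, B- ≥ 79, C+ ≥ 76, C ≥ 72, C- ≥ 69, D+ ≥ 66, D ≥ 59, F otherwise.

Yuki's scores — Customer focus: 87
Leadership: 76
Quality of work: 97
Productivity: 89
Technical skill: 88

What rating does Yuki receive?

A-

Quality of work (97) > Productivity (89), so Productivity counts as 97.
Weighted total:
  Customer focus 87 × 0.18 = 15.66
  Leadership 76 × 0.16 = 12.16
  Quality of work 97 × 0.34 = 32.98
  Productivity 97 × 0.23 = 22.31
  Technical skill 88 × 0.09 = 7.92
Sum = 91.03
91.03 is ≥ 89 and < 92 → A-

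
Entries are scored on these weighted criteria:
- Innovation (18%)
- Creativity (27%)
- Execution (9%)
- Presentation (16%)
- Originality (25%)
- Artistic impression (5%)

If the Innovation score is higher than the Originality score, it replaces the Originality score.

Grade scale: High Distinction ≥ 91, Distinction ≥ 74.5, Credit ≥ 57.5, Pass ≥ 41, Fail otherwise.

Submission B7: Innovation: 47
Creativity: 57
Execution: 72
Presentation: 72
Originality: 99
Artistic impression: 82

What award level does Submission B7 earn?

Credit

Innovation (47) ≤ Originality (99), so Originality stays at 99.
Weighted total:
  Innovation 47 × 0.18 = 8.46
  Creativity 57 × 0.27 = 15.39
  Execution 72 × 0.09 = 6.48
  Presentation 72 × 0.16 = 11.52
  Originality 99 × 0.25 = 24.75
  Artistic impression 82 × 0.05 = 4.1
Sum = 70.7
70.7 is ≥ 57.5 and < 74.5 → Credit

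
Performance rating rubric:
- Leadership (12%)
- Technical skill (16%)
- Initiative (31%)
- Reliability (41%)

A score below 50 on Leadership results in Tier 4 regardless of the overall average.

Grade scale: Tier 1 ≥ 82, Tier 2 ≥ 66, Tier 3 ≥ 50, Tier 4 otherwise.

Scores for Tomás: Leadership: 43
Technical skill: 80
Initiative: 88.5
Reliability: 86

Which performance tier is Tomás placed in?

Tier 4

Leadership score 43 < 50: minimum not met.
Weighted total:
  Leadership 43 × 0.12 = 5.16
  Technical skill 80 × 0.16 = 12.8
  Initiative 88.5 × 0.31 = 27.435
  Reliability 86 × 0.41 = 35.26
Sum = 80.655
Because the Leadership minimum was not met, the result is Tier 4.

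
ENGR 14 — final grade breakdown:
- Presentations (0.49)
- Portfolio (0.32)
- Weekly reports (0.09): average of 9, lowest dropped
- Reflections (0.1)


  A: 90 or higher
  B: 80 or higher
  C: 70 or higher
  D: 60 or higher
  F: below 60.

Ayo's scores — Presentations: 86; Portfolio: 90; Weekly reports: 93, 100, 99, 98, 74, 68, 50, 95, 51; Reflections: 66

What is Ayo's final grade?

B

Weekly reports: drop 50 → average of remaining 8 = 678/8 = 84.75
Weighted total:
  Presentations 86 × 0.49 = 42.14
  Portfolio 90 × 0.32 = 28.8
  Weekly reports 84.75 × 0.09 = 7.6275
  Reflections 66 × 0.1 = 6.6
Sum = 85.1675
85.1675 is ≥ 80 and < 90 → B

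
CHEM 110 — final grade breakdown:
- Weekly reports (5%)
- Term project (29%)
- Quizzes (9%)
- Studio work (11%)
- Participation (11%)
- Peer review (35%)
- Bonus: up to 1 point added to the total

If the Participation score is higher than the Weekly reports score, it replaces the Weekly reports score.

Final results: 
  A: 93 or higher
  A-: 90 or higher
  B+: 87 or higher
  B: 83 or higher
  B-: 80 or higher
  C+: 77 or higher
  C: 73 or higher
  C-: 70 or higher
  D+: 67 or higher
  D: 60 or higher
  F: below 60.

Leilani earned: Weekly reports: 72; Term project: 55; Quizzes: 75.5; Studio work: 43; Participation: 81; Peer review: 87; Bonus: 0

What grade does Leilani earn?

Participation (81) > Weekly reports (72), so Weekly reports counts as 81.
Weighted total:
  Weekly reports 81 × 0.05 = 4.05
  Term project 55 × 0.29 = 15.95
  Quizzes 75.5 × 0.09 = 6.795
  Studio work 43 × 0.11 = 4.73
  Participation 81 × 0.11 = 8.91
  Peer review 87 × 0.35 = 30.45
Sum = 70.885
Bonus: 70.885 + 0 = 70.885
70.885 is ≥ 70 and < 73 → C-

C-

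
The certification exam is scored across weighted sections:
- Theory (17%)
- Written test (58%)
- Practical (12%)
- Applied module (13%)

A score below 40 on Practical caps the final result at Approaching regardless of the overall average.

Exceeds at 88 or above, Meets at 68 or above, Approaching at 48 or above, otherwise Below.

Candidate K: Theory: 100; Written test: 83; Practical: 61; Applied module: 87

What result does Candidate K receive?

Meets

Practical score 61 ≥ 40: minimum met.
Weighted total:
  Theory 100 × 0.17 = 17
  Written test 83 × 0.58 = 48.14
  Practical 61 × 0.12 = 7.32
  Applied module 87 × 0.13 = 11.31
Sum = 83.77
83.77 is ≥ 68 and < 88 → Meets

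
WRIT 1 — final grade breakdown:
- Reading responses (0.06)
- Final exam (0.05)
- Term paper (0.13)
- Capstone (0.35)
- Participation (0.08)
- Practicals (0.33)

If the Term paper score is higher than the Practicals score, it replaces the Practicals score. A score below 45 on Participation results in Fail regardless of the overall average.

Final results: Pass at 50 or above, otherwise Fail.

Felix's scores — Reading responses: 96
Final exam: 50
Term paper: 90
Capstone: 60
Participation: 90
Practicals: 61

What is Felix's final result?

Pass

Term paper (90) > Practicals (61), so Practicals counts as 90.
Participation score 90 ≥ 45: minimum met.
Weighted total:
  Reading responses 96 × 0.06 = 5.76
  Final exam 50 × 0.05 = 2.5
  Term paper 90 × 0.13 = 11.7
  Capstone 60 × 0.35 = 21
  Participation 90 × 0.08 = 7.2
  Practicals 90 × 0.33 = 29.7
Sum = 77.86
77.86 ≥ 50 → Pass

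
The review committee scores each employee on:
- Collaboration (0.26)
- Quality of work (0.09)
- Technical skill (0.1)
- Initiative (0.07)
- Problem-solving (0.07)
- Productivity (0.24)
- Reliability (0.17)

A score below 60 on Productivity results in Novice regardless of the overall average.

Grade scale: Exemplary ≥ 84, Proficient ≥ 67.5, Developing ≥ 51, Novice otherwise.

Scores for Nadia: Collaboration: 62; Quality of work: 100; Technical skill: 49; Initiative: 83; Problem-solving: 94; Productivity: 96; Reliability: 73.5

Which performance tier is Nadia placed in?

Proficient

Productivity score 96 ≥ 60: minimum met.
Weighted total:
  Collaboration 62 × 0.26 = 16.12
  Quality of work 100 × 0.09 = 9
  Technical skill 49 × 0.1 = 4.9
  Initiative 83 × 0.07 = 5.81
  Problem-solving 94 × 0.07 = 6.58
  Productivity 96 × 0.24 = 23.04
  Reliability 73.5 × 0.17 = 12.495
Sum = 77.945
77.945 is ≥ 67.5 and < 84 → Proficient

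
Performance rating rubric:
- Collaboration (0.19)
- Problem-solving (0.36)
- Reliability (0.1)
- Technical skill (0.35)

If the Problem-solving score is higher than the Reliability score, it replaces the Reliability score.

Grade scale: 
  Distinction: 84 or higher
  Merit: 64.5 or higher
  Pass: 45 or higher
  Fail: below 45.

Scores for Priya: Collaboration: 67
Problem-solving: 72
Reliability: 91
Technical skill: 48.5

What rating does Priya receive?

Merit

Problem-solving (72) ≤ Reliability (91), so Reliability stays at 91.
Weighted total:
  Collaboration 67 × 0.19 = 12.73
  Problem-solving 72 × 0.36 = 25.92
  Reliability 91 × 0.1 = 9.1
  Technical skill 48.5 × 0.35 = 16.975
Sum = 64.725
64.725 is ≥ 64.5 and < 84 → Merit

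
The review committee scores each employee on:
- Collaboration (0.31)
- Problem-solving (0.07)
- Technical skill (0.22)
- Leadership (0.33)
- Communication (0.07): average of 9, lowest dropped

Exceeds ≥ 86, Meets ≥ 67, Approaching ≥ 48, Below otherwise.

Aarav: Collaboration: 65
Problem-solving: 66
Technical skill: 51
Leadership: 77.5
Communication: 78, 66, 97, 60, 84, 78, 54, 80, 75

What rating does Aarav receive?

Communication: drop 54 → average of remaining 8 = 618/8 = 77.25
Weighted total:
  Collaboration 65 × 0.31 = 20.15
  Problem-solving 66 × 0.07 = 4.62
  Technical skill 51 × 0.22 = 11.22
  Leadership 77.5 × 0.33 = 25.575
  Communication 77.25 × 0.07 = 5.4075
Sum = 66.9725
66.9725 is ≥ 48 and < 67 → Approaching

Approaching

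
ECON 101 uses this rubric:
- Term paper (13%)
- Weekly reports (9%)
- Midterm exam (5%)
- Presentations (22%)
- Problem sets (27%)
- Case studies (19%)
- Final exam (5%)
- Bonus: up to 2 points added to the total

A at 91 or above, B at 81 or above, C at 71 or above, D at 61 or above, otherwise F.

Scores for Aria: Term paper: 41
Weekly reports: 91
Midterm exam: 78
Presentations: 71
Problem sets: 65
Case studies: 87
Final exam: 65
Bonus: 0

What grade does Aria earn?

D

Weighted total:
  Term paper 41 × 0.13 = 5.33
  Weekly reports 91 × 0.09 = 8.19
  Midterm exam 78 × 0.05 = 3.9
  Presentations 71 × 0.22 = 15.62
  Problem sets 65 × 0.27 = 17.55
  Case studies 87 × 0.19 = 16.53
  Final exam 65 × 0.05 = 3.25
Sum = 70.37
Bonus: 70.37 + 0 = 70.37
70.37 is ≥ 61 and < 71 → D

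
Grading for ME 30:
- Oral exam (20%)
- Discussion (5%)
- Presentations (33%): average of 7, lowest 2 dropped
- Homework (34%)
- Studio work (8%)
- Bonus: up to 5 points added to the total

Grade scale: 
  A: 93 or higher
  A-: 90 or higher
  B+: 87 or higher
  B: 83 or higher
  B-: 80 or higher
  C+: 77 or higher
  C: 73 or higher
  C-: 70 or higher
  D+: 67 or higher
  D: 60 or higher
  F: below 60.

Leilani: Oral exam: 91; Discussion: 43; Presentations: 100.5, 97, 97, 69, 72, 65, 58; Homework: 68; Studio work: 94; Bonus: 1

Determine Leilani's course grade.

B-

Presentations: drop 58, 65 → average of remaining 5 = 435.5/5 = 87.1
Weighted total:
  Oral exam 91 × 0.2 = 18.2
  Discussion 43 × 0.05 = 2.15
  Presentations 87.1 × 0.33 = 28.743
  Homework 68 × 0.34 = 23.12
  Studio work 94 × 0.08 = 7.52
Sum = 79.733
Bonus: 79.733 + 1 = 80.733
80.733 is ≥ 80 and < 83 → B-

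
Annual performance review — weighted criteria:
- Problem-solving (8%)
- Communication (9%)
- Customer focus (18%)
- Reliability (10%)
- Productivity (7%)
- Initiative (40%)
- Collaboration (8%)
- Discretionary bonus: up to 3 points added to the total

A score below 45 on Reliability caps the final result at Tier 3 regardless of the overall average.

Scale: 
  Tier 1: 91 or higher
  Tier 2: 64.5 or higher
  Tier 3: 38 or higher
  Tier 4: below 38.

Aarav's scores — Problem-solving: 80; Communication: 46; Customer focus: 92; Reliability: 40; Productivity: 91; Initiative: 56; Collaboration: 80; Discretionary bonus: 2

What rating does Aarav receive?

Tier 3

Reliability score 40 < 45: minimum not met.
Weighted total:
  Problem-solving 80 × 0.08 = 6.4
  Communication 46 × 0.09 = 4.14
  Customer focus 92 × 0.18 = 16.56
  Reliability 40 × 0.1 = 4
  Productivity 91 × 0.07 = 6.37
  Initiative 56 × 0.4 = 22.4
  Collaboration 80 × 0.08 = 6.4
Sum = 66.27
Discretionary bonus: 66.27 + 2 = 68.27
68.27 would be Tier 2; cap at Tier 3 applies → Tier 3.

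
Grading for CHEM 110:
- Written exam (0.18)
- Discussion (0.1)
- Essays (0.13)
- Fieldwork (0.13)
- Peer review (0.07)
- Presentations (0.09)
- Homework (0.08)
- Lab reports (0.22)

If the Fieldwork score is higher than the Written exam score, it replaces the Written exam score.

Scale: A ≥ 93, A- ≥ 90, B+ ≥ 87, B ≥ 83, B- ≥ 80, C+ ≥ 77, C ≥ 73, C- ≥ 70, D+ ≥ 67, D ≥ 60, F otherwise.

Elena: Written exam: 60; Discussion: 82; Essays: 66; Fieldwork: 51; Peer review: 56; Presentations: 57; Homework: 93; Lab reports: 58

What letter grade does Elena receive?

Fieldwork (51) ≤ Written exam (60), so Written exam stays at 60.
Weighted total:
  Written exam 60 × 0.18 = 10.8
  Discussion 82 × 0.1 = 8.2
  Essays 66 × 0.13 = 8.58
  Fieldwork 51 × 0.13 = 6.63
  Peer review 56 × 0.07 = 3.92
  Presentations 57 × 0.09 = 5.13
  Homework 93 × 0.08 = 7.44
  Lab reports 58 × 0.22 = 12.76
Sum = 63.46
63.46 is ≥ 60 and < 67 → D

D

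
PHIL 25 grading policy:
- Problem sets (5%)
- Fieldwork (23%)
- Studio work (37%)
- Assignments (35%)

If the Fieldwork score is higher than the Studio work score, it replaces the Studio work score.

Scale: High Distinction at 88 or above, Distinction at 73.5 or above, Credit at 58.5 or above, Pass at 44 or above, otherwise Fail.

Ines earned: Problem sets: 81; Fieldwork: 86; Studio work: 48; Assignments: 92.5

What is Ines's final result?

Fieldwork (86) > Studio work (48), so Studio work counts as 86.
Weighted total:
  Problem sets 81 × 0.05 = 4.05
  Fieldwork 86 × 0.23 = 19.78
  Studio work 86 × 0.37 = 31.82
  Assignments 92.5 × 0.35 = 32.375
Sum = 88.025
88.025 ≥ 88 → High Distinction

High Distinction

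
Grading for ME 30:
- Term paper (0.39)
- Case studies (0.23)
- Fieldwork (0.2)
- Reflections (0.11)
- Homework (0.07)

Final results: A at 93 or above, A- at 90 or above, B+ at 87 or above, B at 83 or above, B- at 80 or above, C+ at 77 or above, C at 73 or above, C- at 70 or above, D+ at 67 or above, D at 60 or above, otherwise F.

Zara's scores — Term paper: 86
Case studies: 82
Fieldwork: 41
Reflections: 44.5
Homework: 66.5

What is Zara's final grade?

Weighted total:
  Term paper 86 × 0.39 = 33.54
  Case studies 82 × 0.23 = 18.86
  Fieldwork 41 × 0.2 = 8.2
  Reflections 44.5 × 0.11 = 4.895
  Homework 66.5 × 0.07 = 4.655
Sum = 70.15
70.15 is ≥ 70 and < 73 → C-

C-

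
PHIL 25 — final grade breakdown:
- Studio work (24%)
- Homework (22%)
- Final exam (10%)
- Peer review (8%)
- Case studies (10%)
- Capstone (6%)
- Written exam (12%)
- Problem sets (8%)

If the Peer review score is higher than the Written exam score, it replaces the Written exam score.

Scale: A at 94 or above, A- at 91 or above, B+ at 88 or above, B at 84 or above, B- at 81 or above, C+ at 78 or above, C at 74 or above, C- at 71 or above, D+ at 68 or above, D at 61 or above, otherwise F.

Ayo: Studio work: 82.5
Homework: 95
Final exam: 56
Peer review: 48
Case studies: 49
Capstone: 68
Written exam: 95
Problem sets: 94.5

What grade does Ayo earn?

Peer review (48) ≤ Written exam (95), so Written exam stays at 95.
Weighted total:
  Studio work 82.5 × 0.24 = 19.8
  Homework 95 × 0.22 = 20.9
  Final exam 56 × 0.1 = 5.6
  Peer review 48 × 0.08 = 3.84
  Case studies 49 × 0.1 = 4.9
  Capstone 68 × 0.06 = 4.08
  Written exam 95 × 0.12 = 11.4
  Problem sets 94.5 × 0.08 = 7.56
Sum = 78.08
78.08 is ≥ 78 and < 81 → C+

C+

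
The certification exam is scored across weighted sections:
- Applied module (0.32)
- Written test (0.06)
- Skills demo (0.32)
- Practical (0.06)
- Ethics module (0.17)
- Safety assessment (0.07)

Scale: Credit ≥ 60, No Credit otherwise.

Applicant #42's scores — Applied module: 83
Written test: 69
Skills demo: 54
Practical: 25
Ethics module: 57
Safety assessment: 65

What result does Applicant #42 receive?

Credit

Weighted total:
  Applied module 83 × 0.32 = 26.56
  Written test 69 × 0.06 = 4.14
  Skills demo 54 × 0.32 = 17.28
  Practical 25 × 0.06 = 1.5
  Ethics module 57 × 0.17 = 9.69
  Safety assessment 65 × 0.07 = 4.55
Sum = 63.72
63.72 ≥ 60 → Credit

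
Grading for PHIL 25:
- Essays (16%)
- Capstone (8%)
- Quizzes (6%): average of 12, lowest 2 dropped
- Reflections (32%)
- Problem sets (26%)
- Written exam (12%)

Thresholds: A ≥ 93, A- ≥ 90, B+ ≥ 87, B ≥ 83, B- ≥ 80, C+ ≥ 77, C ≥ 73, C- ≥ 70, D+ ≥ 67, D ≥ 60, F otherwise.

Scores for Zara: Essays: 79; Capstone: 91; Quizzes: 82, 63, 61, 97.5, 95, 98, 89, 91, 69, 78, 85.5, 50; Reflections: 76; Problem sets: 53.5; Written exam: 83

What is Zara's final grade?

C

Quizzes: drop 50, 61 → average of remaining 10 = 848/10 = 84.8
Weighted total:
  Essays 79 × 0.16 = 12.64
  Capstone 91 × 0.08 = 7.28
  Quizzes 84.8 × 0.06 = 5.088
  Reflections 76 × 0.32 = 24.32
  Problem sets 53.5 × 0.26 = 13.91
  Written exam 83 × 0.12 = 9.96
Sum = 73.198
73.198 is ≥ 73 and < 77 → C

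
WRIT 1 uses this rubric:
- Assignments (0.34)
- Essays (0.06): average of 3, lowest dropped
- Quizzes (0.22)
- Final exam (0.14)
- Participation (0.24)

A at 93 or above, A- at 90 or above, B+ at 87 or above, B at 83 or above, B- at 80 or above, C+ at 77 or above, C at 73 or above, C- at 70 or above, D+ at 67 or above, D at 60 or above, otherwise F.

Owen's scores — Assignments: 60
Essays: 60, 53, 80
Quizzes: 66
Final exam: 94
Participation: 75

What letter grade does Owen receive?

C-

Essays: drop 53 → average of remaining 2 = 140/2 = 70
Weighted total:
  Assignments 60 × 0.34 = 20.4
  Essays 70 × 0.06 = 4.2
  Quizzes 66 × 0.22 = 14.52
  Final exam 94 × 0.14 = 13.16
  Participation 75 × 0.24 = 18
Sum = 70.28
70.28 is ≥ 70 and < 73 → C-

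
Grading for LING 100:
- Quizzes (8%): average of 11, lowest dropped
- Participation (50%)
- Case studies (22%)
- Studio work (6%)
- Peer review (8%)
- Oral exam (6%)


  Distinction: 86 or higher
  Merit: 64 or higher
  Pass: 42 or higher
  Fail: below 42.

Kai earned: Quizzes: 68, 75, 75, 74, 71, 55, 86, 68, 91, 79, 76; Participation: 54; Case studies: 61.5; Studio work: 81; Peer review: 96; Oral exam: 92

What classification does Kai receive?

Merit

Quizzes: drop 55 → average of remaining 10 = 763/10 = 76.3
Weighted total:
  Quizzes 76.3 × 0.08 = 6.104
  Participation 54 × 0.5 = 27
  Case studies 61.5 × 0.22 = 13.53
  Studio work 81 × 0.06 = 4.86
  Peer review 96 × 0.08 = 7.68
  Oral exam 92 × 0.06 = 5.52
Sum = 64.694
64.694 is ≥ 64 and < 86 → Merit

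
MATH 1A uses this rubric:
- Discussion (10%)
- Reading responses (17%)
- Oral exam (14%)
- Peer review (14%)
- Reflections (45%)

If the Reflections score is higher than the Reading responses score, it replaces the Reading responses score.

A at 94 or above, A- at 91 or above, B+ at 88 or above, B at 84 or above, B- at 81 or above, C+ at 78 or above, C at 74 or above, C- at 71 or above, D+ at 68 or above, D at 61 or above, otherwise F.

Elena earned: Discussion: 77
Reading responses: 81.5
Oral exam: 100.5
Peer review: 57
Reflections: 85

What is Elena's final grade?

Reflections (85) > Reading responses (81.5), so Reading responses counts as 85.
Weighted total:
  Discussion 77 × 0.1 = 7.7
  Reading responses 85 × 0.17 = 14.45
  Oral exam 100.5 × 0.14 = 14.07
  Peer review 57 × 0.14 = 7.98
  Reflections 85 × 0.45 = 38.25
Sum = 82.45
82.45 is ≥ 81 and < 84 → B-

B-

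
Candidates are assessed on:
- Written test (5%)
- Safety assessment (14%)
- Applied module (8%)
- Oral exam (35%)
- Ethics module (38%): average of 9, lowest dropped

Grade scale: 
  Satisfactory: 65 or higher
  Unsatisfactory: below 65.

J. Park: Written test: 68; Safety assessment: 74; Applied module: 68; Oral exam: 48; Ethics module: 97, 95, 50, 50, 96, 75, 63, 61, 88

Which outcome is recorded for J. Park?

Satisfactory

Ethics module: drop 50 → average of remaining 8 = 625/8 = 78.125
Weighted total:
  Written test 68 × 0.05 = 3.4
  Safety assessment 74 × 0.14 = 10.36
  Applied module 68 × 0.08 = 5.44
  Oral exam 48 × 0.35 = 16.8
  Ethics module 78.125 × 0.38 = 29.6875
Sum = 65.6875
65.6875 ≥ 65 → Satisfactory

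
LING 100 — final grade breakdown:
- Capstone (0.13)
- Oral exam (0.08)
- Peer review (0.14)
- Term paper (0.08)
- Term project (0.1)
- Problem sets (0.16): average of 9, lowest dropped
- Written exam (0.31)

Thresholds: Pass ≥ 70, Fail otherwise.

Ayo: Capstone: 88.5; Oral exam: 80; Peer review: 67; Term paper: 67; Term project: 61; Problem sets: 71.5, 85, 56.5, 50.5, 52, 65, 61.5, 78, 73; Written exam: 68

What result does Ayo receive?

Problem sets: drop 50.5 → average of remaining 8 = 542.5/8 = 67.8125
Weighted total:
  Capstone 88.5 × 0.13 = 11.505
  Oral exam 80 × 0.08 = 6.4
  Peer review 67 × 0.14 = 9.38
  Term paper 67 × 0.08 = 5.36
  Term project 61 × 0.1 = 6.1
  Problem sets 67.8125 × 0.16 = 10.85
  Written exam 68 × 0.31 = 21.08
Sum = 70.675
70.675 ≥ 70 → Pass

Pass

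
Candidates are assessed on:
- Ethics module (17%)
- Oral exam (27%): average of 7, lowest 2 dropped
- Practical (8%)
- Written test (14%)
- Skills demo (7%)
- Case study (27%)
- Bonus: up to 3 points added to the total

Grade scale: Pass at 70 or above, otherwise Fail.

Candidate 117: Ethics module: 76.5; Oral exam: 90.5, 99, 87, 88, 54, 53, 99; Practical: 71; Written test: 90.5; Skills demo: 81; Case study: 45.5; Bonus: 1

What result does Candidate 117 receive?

Pass

Oral exam: drop 53, 54 → average of remaining 5 = 463.5/5 = 92.7
Weighted total:
  Ethics module 76.5 × 0.17 = 13.005
  Oral exam 92.7 × 0.27 = 25.029
  Practical 71 × 0.08 = 5.68
  Written test 90.5 × 0.14 = 12.67
  Skills demo 81 × 0.07 = 5.67
  Case study 45.5 × 0.27 = 12.285
Sum = 74.339
Bonus: 74.339 + 1 = 75.339
75.339 ≥ 70 → Pass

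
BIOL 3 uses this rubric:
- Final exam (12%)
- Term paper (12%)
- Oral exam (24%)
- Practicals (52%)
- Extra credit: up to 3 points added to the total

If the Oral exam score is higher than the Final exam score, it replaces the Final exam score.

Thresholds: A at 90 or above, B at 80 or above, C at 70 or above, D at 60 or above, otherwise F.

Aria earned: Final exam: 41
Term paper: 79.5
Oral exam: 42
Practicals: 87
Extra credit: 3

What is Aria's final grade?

C

Oral exam (42) > Final exam (41), so Final exam counts as 42.
Weighted total:
  Final exam 42 × 0.12 = 5.04
  Term paper 79.5 × 0.12 = 9.54
  Oral exam 42 × 0.24 = 10.08
  Practicals 87 × 0.52 = 45.24
Sum = 69.9
Extra credit: 69.9 + 3 = 72.9
72.9 is ≥ 70 and < 80 → C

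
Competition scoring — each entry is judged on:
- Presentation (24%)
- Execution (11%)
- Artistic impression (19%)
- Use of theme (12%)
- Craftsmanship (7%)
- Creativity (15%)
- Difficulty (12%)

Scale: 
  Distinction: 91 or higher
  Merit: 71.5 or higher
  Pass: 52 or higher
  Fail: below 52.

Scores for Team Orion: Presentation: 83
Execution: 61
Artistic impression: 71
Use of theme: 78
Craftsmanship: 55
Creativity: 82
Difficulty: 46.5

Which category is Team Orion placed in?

Weighted total:
  Presentation 83 × 0.24 = 19.92
  Execution 61 × 0.11 = 6.71
  Artistic impression 71 × 0.19 = 13.49
  Use of theme 78 × 0.12 = 9.36
  Craftsmanship 55 × 0.07 = 3.85
  Creativity 82 × 0.15 = 12.3
  Difficulty 46.5 × 0.12 = 5.58
Sum = 71.21
71.21 is ≥ 52 and < 71.5 → Pass

Pass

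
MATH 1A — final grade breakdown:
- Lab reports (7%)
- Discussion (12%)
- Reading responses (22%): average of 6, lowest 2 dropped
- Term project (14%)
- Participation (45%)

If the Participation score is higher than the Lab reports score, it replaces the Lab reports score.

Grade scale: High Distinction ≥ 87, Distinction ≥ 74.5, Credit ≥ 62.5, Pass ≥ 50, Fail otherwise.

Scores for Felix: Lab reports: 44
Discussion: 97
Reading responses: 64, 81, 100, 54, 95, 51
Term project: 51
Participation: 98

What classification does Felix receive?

High Distinction

Reading responses: drop 51, 54 → average of remaining 4 = 340/4 = 85
Participation (98) > Lab reports (44), so Lab reports counts as 98.
Weighted total:
  Lab reports 98 × 0.07 = 6.86
  Discussion 97 × 0.12 = 11.64
  Reading responses 85 × 0.22 = 18.7
  Term project 51 × 0.14 = 7.14
  Participation 98 × 0.45 = 44.1
Sum = 88.44
88.44 ≥ 87 → High Distinction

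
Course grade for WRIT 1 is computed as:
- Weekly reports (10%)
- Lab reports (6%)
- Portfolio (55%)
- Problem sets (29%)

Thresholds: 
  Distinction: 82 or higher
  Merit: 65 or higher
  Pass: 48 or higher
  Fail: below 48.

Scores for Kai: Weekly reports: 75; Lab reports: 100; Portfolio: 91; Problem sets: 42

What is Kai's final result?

Merit

Weighted total:
  Weekly reports 75 × 0.1 = 7.5
  Lab reports 100 × 0.06 = 6
  Portfolio 91 × 0.55 = 50.05
  Problem sets 42 × 0.29 = 12.18
Sum = 75.73
75.73 is ≥ 65 and < 82 → Merit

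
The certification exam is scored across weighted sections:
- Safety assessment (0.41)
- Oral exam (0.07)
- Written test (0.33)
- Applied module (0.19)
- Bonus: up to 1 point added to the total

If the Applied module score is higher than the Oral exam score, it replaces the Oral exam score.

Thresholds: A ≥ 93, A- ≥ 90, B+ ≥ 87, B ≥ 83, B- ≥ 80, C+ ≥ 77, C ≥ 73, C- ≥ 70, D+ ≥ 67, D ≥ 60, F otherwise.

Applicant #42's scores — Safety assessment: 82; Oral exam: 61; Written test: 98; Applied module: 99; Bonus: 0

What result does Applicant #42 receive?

A-

Applied module (99) > Oral exam (61), so Oral exam counts as 99.
Weighted total:
  Safety assessment 82 × 0.41 = 33.62
  Oral exam 99 × 0.07 = 6.93
  Written test 98 × 0.33 = 32.34
  Applied module 99 × 0.19 = 18.81
Sum = 91.7
Bonus: 91.7 + 0 = 91.7
91.7 is ≥ 90 and < 93 → A-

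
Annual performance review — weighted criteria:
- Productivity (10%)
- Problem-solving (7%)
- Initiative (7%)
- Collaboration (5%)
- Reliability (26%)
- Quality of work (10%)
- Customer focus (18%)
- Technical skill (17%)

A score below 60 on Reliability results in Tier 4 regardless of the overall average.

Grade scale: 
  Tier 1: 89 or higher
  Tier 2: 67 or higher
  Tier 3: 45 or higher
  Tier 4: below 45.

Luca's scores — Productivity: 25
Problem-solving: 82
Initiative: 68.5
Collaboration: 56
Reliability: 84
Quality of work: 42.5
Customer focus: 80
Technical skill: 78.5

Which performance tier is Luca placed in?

Reliability score 84 ≥ 60: minimum met.
Weighted total:
  Productivity 25 × 0.1 = 2.5
  Problem-solving 82 × 0.07 = 5.74
  Initiative 68.5 × 0.07 = 4.795
  Collaboration 56 × 0.05 = 2.8
  Reliability 84 × 0.26 = 21.84
  Quality of work 42.5 × 0.1 = 4.25
  Customer focus 80 × 0.18 = 14.4
  Technical skill 78.5 × 0.17 = 13.345
Sum = 69.67
69.67 is ≥ 67 and < 89 → Tier 2

Tier 2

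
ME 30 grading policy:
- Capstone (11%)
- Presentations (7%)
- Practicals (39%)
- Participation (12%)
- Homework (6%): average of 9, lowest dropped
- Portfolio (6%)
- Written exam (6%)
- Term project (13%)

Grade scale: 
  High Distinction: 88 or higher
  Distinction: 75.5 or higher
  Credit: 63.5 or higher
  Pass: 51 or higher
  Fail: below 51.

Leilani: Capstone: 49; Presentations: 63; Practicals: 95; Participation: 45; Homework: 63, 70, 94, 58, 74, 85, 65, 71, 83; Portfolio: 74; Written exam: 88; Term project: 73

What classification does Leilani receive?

Distinction

Homework: drop 58 → average of remaining 8 = 605/8 = 75.625
Weighted total:
  Capstone 49 × 0.11 = 5.39
  Presentations 63 × 0.07 = 4.41
  Practicals 95 × 0.39 = 37.05
  Participation 45 × 0.12 = 5.4
  Homework 75.625 × 0.06 = 4.5375
  Portfolio 74 × 0.06 = 4.44
  Written exam 88 × 0.06 = 5.28
  Term project 73 × 0.13 = 9.49
Sum = 75.9975
75.9975 is ≥ 75.5 and < 88 → Distinction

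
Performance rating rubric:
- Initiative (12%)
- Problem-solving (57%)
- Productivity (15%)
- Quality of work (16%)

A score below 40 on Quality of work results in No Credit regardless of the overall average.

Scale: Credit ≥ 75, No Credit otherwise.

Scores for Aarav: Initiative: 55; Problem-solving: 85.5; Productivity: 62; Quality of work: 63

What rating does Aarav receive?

Quality of work score 63 ≥ 40: minimum met.
Weighted total:
  Initiative 55 × 0.12 = 6.6
  Problem-solving 85.5 × 0.57 = 48.735
  Productivity 62 × 0.15 = 9.3
  Quality of work 63 × 0.16 = 10.08
Sum = 74.715
74.715 < 75 → No Credit

No Credit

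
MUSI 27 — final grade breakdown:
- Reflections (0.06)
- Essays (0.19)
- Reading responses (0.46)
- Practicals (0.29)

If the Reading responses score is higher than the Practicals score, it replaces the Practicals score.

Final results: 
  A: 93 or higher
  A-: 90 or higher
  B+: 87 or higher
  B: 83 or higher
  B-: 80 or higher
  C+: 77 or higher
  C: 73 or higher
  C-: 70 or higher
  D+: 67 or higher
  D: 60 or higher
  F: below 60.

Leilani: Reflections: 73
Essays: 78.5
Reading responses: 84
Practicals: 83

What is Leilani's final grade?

Reading responses (84) > Practicals (83), so Practicals counts as 84.
Weighted total:
  Reflections 73 × 0.06 = 4.38
  Essays 78.5 × 0.19 = 14.915
  Reading responses 84 × 0.46 = 38.64
  Practicals 84 × 0.29 = 24.36
Sum = 82.295
82.295 is ≥ 80 and < 83 → B-

B-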